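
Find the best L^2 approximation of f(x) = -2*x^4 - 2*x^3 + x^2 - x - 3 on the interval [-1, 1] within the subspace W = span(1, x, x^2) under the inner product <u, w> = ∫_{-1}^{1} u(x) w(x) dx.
g(x) = -5*x^2/7 - 11*x/5 - 99/35

The best approximation g ∈ W is the orthogonal projection of f onto W. Writing g = a_0 + a_1 x + a_2 x^2, the coefficients solve the normal equations G · a = b where
  G_{ij} = <φ_i, φ_j> and b_i = <f, φ_i>, with φ_0 = 1, φ_1 = x, φ_2 = x^2.
G =
  [2, 0, 2/3]
  [0, 2/3, 0]
  [2/3, 0, 2/5],
b = (-92/15, -22/15, -76/35).
Solving gives a_0 = -99/35, a_1 = -11/5, a_2 = -5/7, so
  g(x) = -5*x^2/7 - 11*x/5 - 99/35.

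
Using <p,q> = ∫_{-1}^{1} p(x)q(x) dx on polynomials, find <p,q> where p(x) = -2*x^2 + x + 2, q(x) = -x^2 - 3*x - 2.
<p,q> = -118/15

Expand the product: p(x)·q(x) = 2*x^4 + 5*x^3 - x^2 - 8*x - 4.
∫_{-1}^{1} of each monomial x^k gives [2/(k+1) if k even, 0 if k odd]. Integrating term-by-term (or equivalently evaluating the antiderivative F(x) = 2*x^5/5 + 5*x^4/4 - x^3/3 - 4*x^2 - 4*x at the endpoints):
  F(1) − F(−1) = -401/60 − (71/60) = -118/15.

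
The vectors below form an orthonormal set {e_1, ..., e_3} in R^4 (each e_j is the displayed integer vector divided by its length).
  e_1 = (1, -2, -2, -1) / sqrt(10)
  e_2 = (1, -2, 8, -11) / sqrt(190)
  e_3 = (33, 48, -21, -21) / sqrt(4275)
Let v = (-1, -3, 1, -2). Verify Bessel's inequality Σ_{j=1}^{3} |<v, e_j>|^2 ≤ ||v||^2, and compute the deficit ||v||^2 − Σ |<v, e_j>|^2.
Σ |<v, e_j>|^2 = 366/25; ||v||^2 = 15; deficit = 9/25

Write each e_j = u_j / sqrt(<u_j, u_j>) where u_j is the displayed integer vector. Then <v, e_j> = <v, u_j> / sqrt(<u_j, u_j>), so |<v, e_j>|^2 = <v, u_j>^2 / <u_j, u_j>.
Coefficients: <v, e_1> = 5/sqrt(10), <v, e_2> = 35/sqrt(190), <v, e_3> = -156/sqrt(4275).
Square and sum: Σ |<v, e_j>|^2 = 366/25.
Compute ||v||^2 = v·v = 15.
Deficit = 15 − 366/25 = 9/25 ≥ 0, confirming Bessel's inequality. (The deficit equals ||v − Σ <v,e_j> e_j||^2, the squared distance from v to span{e_j}.)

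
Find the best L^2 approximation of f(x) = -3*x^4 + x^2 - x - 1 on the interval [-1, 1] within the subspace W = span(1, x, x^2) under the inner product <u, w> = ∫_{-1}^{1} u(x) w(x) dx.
g(x) = -11*x^2/7 - x - 26/35

The best approximation g ∈ W is the orthogonal projection of f onto W. Writing g = a_0 + a_1 x + a_2 x^2, the coefficients solve the normal equations G · a = b where
  G_{ij} = <φ_i, φ_j> and b_i = <f, φ_i>, with φ_0 = 1, φ_1 = x, φ_2 = x^2.
G =
  [2, 0, 2/3]
  [0, 2/3, 0]
  [2/3, 0, 2/5],
b = (-38/15, -2/3, -118/105).
Solving gives a_0 = -26/35, a_1 = -1, a_2 = -11/7, so
  g(x) = -11*x^2/7 - x - 26/35.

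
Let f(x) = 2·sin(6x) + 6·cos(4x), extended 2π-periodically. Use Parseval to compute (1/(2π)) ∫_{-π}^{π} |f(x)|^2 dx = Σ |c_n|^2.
Σ |c_n|^2 = 20

Expand |f|^2 and use orthogonality of {sin(nx), cos(mx)} on [-π, π]:
  ∫_{-π}^{π} sin(nx)^2 dx = π, ∫ cos(mx)^2 dx = π, and cross terms integrate to 0.
So ∫_{-π}^{π} f(x)^2 dx = 2^2 · π + 6^2 · π = (4 + 36)π.
Divide by 2π: (4 + 36)/2 = 20.
By Parseval, this equals Σ |c_n|^2.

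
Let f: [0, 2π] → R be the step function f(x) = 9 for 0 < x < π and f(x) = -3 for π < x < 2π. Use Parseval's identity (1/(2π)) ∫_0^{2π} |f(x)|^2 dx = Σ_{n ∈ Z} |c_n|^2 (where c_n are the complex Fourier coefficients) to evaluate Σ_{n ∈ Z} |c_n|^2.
Σ |c_n|^2 = 45

Parseval equates the L^2 energy of f (normalised by 1/(2π)) with the ℓ^2 sum of its Fourier coefficients: (1/(2π)) ∫_0^{2π} |f|^2 = Σ |c_n|^2.
Compute the left side: (1/(2π)) [∫_0^π 9^2 dx + ∫_π^{2π} (-3)^2 dx] = (1/(2π)) · (81π + 9π) = (81 + 9)/2 = 45.
So Σ_{n ∈ Z} |c_n|^2 = 45.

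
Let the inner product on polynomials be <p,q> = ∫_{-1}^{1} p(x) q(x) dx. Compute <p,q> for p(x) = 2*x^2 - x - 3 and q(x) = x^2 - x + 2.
<p,q> = -148/15

Expand the product: p(x)·q(x) = 2*x^4 - 3*x^3 + 2*x^2 + x - 6.
∫_{-1}^{1} of each monomial x^k gives [2/(k+1) if k even, 0 if k odd]. Integrating term-by-term (or equivalently evaluating the antiderivative F(x) = 2*x^5/5 - 3*x^4/4 + 2*x^3/3 + x^2/2 - 6*x at the endpoints):
  F(1) − F(−1) = -311/60 − (281/60) = -148/15.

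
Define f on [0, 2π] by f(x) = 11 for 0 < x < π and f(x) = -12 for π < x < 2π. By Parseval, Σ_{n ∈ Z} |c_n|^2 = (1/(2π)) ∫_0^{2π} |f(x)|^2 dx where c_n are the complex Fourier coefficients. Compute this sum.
Σ |c_n|^2 = 265/2

Parseval equates the L^2 energy of f (normalised by 1/(2π)) with the ℓ^2 sum of its Fourier coefficients: (1/(2π)) ∫_0^{2π} |f|^2 = Σ |c_n|^2.
Compute the left side: (1/(2π)) [∫_0^π 11^2 dx + ∫_π^{2π} (-12)^2 dx] = (1/(2π)) · (121π + 144π) = (121 + 144)/2 = 265/2.
So Σ_{n ∈ Z} |c_n|^2 = 265/2.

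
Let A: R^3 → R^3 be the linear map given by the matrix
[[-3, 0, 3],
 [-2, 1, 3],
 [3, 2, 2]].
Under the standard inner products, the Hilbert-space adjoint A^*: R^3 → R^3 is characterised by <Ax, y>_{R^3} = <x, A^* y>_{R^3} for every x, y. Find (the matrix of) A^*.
A^* = A^T =
[[-3, -2, 3],
 [0, 1, 2],
 [3, 3, 2]]

For real matrices with standard dot products, the defining identity <Ax, y> = <x, A^* y> gives (Ax)^T y = x^T (A^*) y, i.e. x^T A^T y = x^T (A^*) y. Since this holds for all x, y, we must have A^* = A^T. Therefore
A^* =
[[-3, -2, 3],
 [0, 1, 2],
 [3, 3, 2]].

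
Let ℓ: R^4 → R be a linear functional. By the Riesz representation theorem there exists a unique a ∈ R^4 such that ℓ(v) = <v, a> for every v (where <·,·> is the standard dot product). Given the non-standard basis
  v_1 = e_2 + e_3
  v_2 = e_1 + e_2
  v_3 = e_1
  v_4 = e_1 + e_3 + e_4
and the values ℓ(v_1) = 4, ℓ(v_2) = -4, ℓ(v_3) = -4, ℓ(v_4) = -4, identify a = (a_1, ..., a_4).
a = (-4, 0, 4, -4)

Write a = (a_1, ..., a_4) in the standard basis. For each basis vector v_i, ℓ(v_i) = <v_i, a> is a linear equation in the a_j's. Collect the n equations into a matrix system V a = ℓ, where row i of V is v_i (expressed in the standard basis). Since V is invertible (lower-triangular with 1s on the diagonal, up to permutation), solve by back-substitution:
  V =
[[0, 1, 1, 0],
 [1, 1, 0, 0],
 [1, 0, 0, 0],
 [1, 0, 1, 1]]
  V a = (4, -4, -4, -4)
Solving gives a = (-4, 0, 4, -4).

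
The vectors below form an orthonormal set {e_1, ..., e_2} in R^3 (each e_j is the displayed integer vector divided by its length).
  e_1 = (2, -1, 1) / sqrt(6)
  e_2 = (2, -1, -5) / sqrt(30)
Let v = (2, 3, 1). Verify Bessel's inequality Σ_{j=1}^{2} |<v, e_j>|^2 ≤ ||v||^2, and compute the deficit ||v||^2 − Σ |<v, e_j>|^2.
Σ |<v, e_j>|^2 = 6/5; ||v||^2 = 14; deficit = 64/5

Write each e_j = u_j / sqrt(<u_j, u_j>) where u_j is the displayed integer vector. Then <v, e_j> = <v, u_j> / sqrt(<u_j, u_j>), so |<v, e_j>|^2 = <v, u_j>^2 / <u_j, u_j>.
Coefficients: <v, e_1> = 2/sqrt(6), <v, e_2> = -4/sqrt(30).
Square and sum: Σ |<v, e_j>|^2 = 6/5.
Compute ||v||^2 = v·v = 14.
Deficit = 14 − 6/5 = 64/5 ≥ 0, confirming Bessel's inequality. (The deficit equals ||v − Σ <v,e_j> e_j||^2, the squared distance from v to span{e_j}.)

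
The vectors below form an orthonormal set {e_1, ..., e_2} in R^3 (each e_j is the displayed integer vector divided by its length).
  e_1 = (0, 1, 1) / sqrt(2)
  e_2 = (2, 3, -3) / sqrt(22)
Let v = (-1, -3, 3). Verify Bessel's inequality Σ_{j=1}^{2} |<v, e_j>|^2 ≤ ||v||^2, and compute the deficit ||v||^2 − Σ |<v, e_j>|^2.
Σ |<v, e_j>|^2 = 200/11; ||v||^2 = 19; deficit = 9/11

Write each e_j = u_j / sqrt(<u_j, u_j>) where u_j is the displayed integer vector. Then <v, e_j> = <v, u_j> / sqrt(<u_j, u_j>), so |<v, e_j>|^2 = <v, u_j>^2 / <u_j, u_j>.
Coefficients: <v, e_1> = 0/sqrt(2), <v, e_2> = -20/sqrt(22).
Square and sum: Σ |<v, e_j>|^2 = 200/11.
Compute ||v||^2 = v·v = 19.
Deficit = 19 − 200/11 = 9/11 ≥ 0, confirming Bessel's inequality. (The deficit equals ||v − Σ <v,e_j> e_j||^2, the squared distance from v to span{e_j}.)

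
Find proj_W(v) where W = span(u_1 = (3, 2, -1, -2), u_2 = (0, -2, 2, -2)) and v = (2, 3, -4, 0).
proj_W(v) = (123/53, 192/53, -151/53, 28/53)

Set up U = [u_1 | ... | u_2] ∈ R^(4×2). The projector onto W = col(U) is P = U (U^T U)^(-1) U^T.
Compute U^T U =
  [18, -2]
  [-2, 12],
and U^T v = (16, -14).
Solve U^T U · c = U^T v for the coefficients: c = (41/53, -55/53). The projection is proj_W(v) = U c.
Check: (v - proj_W(v)) · u_1 = 0  (should be 0).
Check: (v - proj_W(v)) · u_2 = 0  (should be 0).
Result: proj_W(v) = (123/53, 192/53, -151/53, 28/53).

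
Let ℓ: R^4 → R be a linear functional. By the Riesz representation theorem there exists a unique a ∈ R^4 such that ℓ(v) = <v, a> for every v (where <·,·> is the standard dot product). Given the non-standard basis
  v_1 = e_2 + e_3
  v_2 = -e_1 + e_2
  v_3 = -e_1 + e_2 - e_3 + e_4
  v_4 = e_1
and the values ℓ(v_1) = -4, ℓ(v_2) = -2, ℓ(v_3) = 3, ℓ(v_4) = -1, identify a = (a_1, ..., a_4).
a = (-1, -3, -1, 4)

Write a = (a_1, ..., a_4) in the standard basis. For each basis vector v_i, ℓ(v_i) = <v_i, a> is a linear equation in the a_j's. Collect the n equations into a matrix system V a = ℓ, where row i of V is v_i (expressed in the standard basis). Since V is invertible (lower-triangular with 1s on the diagonal, up to permutation), solve by back-substitution:
  V =
[[0, 1, 1, 0],
 [-1, 1, 0, 0],
 [-1, 1, -1, 1],
 [1, 0, 0, 0]]
  V a = (-4, -2, 3, -1)
Solving gives a = (-1, -3, -1, 4).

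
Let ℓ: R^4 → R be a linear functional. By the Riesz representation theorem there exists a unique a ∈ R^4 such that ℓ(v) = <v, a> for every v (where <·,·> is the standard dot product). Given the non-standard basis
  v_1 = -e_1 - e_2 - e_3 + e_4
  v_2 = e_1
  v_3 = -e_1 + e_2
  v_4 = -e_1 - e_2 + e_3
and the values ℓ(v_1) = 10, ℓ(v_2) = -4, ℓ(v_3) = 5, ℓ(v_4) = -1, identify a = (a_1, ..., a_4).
a = (-4, 1, -4, 3)

Write a = (a_1, ..., a_4) in the standard basis. For each basis vector v_i, ℓ(v_i) = <v_i, a> is a linear equation in the a_j's. Collect the n equations into a matrix system V a = ℓ, where row i of V is v_i (expressed in the standard basis). Since V is invertible (lower-triangular with 1s on the diagonal, up to permutation), solve by back-substitution:
  V =
[[-1, -1, -1, 1],
 [1, 0, 0, 0],
 [-1, 1, 0, 0],
 [-1, -1, 1, 0]]
  V a = (10, -4, 5, -1)
Solving gives a = (-4, 1, -4, 3).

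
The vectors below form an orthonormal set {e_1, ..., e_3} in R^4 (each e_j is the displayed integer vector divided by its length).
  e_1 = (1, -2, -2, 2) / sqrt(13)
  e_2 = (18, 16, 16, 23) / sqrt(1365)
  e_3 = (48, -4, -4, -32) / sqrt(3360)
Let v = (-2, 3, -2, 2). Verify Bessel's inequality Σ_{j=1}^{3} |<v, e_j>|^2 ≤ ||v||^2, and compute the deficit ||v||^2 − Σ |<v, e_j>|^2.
Σ |<v, e_j>|^2 = 17/2; ||v||^2 = 21; deficit = 25/2

Write each e_j = u_j / sqrt(<u_j, u_j>) where u_j is the displayed integer vector. Then <v, e_j> = <v, u_j> / sqrt(<u_j, u_j>), so |<v, e_j>|^2 = <v, u_j>^2 / <u_j, u_j>.
Coefficients: <v, e_1> = 0/sqrt(13), <v, e_2> = 26/sqrt(1365), <v, e_3> = -164/sqrt(3360).
Square and sum: Σ |<v, e_j>|^2 = 17/2.
Compute ||v||^2 = v·v = 21.
Deficit = 21 − 17/2 = 25/2 ≥ 0, confirming Bessel's inequality. (The deficit equals ||v − Σ <v,e_j> e_j||^2, the squared distance from v to span{e_j}.)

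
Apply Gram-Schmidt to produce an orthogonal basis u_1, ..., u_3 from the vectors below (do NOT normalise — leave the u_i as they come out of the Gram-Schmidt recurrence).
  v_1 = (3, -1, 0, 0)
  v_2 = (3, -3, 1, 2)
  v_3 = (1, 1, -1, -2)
Orthogonal basis:
  u_1 = (3, -1, 0, 0)
  u_2 = (-3/5, -9/5, 1, 2)
  u_3 = (-5/43, -15/43, -6/43, -12/43)

Apply the Gram-Schmidt recurrence
  u_1 = v_1
  u_i = v_i − Σ_{j<i} ((v_i · u_j) / (u_j · u_j)) · u_j.

Step by step this gives:
  u_1 = (3, -1, 0, 0)
  u_2 = (-3/5, -9/5, 1, 2)
  u_3 = (-5/43, -15/43, -6/43, -12/43)

Orthogonality check:
  u_2 · u_1 = 0 (should be 0)
  u_3 · u_1 = 0 (should be 0)
  u_3 · u_2 = 0 (should be 0)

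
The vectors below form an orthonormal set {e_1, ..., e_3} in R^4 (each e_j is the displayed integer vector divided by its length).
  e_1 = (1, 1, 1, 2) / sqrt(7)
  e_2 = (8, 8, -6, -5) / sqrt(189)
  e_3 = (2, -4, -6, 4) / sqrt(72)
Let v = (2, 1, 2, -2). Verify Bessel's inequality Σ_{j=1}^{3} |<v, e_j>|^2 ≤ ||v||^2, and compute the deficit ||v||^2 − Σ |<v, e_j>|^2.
Σ |<v, e_j>|^2 = 223/27; ||v||^2 = 13; deficit = 128/27

Write each e_j = u_j / sqrt(<u_j, u_j>) where u_j is the displayed integer vector. Then <v, e_j> = <v, u_j> / sqrt(<u_j, u_j>), so |<v, e_j>|^2 = <v, u_j>^2 / <u_j, u_j>.
Coefficients: <v, e_1> = 1/sqrt(7), <v, e_2> = 22/sqrt(189), <v, e_3> = -20/sqrt(72).
Square and sum: Σ |<v, e_j>|^2 = 223/27.
Compute ||v||^2 = v·v = 13.
Deficit = 13 − 223/27 = 128/27 ≥ 0, confirming Bessel's inequality. (The deficit equals ||v − Σ <v,e_j> e_j||^2, the squared distance from v to span{e_j}.)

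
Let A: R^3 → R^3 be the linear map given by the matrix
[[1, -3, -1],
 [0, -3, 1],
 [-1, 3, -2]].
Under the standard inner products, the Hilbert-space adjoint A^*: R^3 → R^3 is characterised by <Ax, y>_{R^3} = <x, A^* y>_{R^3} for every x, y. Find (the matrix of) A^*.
A^* = A^T =
[[1, 0, -1],
 [-3, -3, 3],
 [-1, 1, -2]]

For real matrices with standard dot products, the defining identity <Ax, y> = <x, A^* y> gives (Ax)^T y = x^T (A^*) y, i.e. x^T A^T y = x^T (A^*) y. Since this holds for all x, y, we must have A^* = A^T. Therefore
A^* =
[[1, 0, -1],
 [-3, -3, 3],
 [-1, 1, -2]].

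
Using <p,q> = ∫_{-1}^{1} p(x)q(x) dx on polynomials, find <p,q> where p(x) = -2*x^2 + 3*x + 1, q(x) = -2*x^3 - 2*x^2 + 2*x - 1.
<p,q> = 6/5

Expand the product: p(x)·q(x) = 4*x^5 - 2*x^4 - 12*x^3 + 6*x^2 - x - 1.
∫_{-1}^{1} of each monomial x^k gives [2/(k+1) if k even, 0 if k odd]. Integrating term-by-term (or equivalently evaluating the antiderivative F(x) = 2*x^6/3 - 2*x^5/5 - 3*x^4 + 2*x^3 - x^2/2 - x at the endpoints):
  F(1) − F(−1) = -67/30 − (-103/30) = 6/5.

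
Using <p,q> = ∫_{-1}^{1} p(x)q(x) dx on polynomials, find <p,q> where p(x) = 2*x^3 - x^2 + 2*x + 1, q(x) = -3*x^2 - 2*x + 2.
<p,q> = -12/5

Expand the product: p(x)·q(x) = -6*x^5 - x^4 - 9*x^2 + 2*x + 2.
∫_{-1}^{1} of each monomial x^k gives [2/(k+1) if k even, 0 if k odd]. Integrating term-by-term (or equivalently evaluating the antiderivative F(x) = -x^6 - x^5/5 - 3*x^3 + x^2 + 2*x at the endpoints):
  F(1) − F(−1) = -6/5 − (6/5) = -12/5.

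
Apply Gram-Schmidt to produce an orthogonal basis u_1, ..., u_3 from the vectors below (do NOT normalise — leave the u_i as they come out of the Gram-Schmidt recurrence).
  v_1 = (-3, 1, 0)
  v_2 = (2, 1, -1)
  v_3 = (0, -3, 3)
Orthogonal basis:
  u_1 = (-3, 1, 0)
  u_2 = (1/2, 3/2, -1)
  u_3 = (6/35, 18/35, 6/7)

Apply the Gram-Schmidt recurrence
  u_1 = v_1
  u_i = v_i − Σ_{j<i} ((v_i · u_j) / (u_j · u_j)) · u_j.

Step by step this gives:
  u_1 = (-3, 1, 0)
  u_2 = (1/2, 3/2, -1)
  u_3 = (6/35, 18/35, 6/7)

Orthogonality check:
  u_2 · u_1 = 0 (should be 0)
  u_3 · u_1 = 0 (should be 0)
  u_3 · u_2 = 0 (should be 0)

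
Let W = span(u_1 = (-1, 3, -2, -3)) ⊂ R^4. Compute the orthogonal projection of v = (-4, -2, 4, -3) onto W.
proj_W(v) = (1/23, -3/23, 2/23, 3/23)

Set up U = [u_1 | ... | u_1] ∈ R^(4×1). The projector onto W = col(U) is P = U (U^T U)^(-1) U^T.
Compute U^T U =
  [23],
and U^T v = (-1).
Solve U^T U · c = U^T v for the coefficients: c = (-1/23). The projection is proj_W(v) = U c.
Check: (v - proj_W(v)) · u_1 = 0  (should be 0).
Result: proj_W(v) = (1/23, -3/23, 2/23, 3/23).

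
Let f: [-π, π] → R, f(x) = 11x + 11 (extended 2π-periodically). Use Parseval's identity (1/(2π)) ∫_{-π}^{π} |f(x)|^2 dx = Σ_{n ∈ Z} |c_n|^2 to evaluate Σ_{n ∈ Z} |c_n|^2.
Σ |c_n|^2 = 121π^2/3 + 121

Expand and integrate term by term over [-π, π]:
  ∫ (11x)^2 dx = 121·(2π^3/3); ∫ 2·11·(11)·x dx = 0 (odd integrand); ∫ 11^2 dx = 121·2π.
So (1/(2π)) ∫_{-π}^{π} (11x + 11)^2 dx = 121π^2/3 + 121 = 121π^2/3 + 121.
Parseval ⇒ Σ |c_n|^2 = 121π^2/3 + 121.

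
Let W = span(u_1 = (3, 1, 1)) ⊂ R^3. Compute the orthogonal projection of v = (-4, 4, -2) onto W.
proj_W(v) = (-30/11, -10/11, -10/11)

Set up U = [u_1 | ... | u_1] ∈ R^(3×1). The projector onto W = col(U) is P = U (U^T U)^(-1) U^T.
Compute U^T U =
  [11],
and U^T v = (-10).
Solve U^T U · c = U^T v for the coefficients: c = (-10/11). The projection is proj_W(v) = U c.
Check: (v - proj_W(v)) · u_1 = 0  (should be 0).
Result: proj_W(v) = (-30/11, -10/11, -10/11).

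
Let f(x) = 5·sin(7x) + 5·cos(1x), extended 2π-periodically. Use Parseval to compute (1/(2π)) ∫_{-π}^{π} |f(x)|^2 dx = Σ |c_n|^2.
Σ |c_n|^2 = 25

Expand |f|^2 and use orthogonality of {sin(nx), cos(mx)} on [-π, π]:
  ∫_{-π}^{π} sin(nx)^2 dx = π, ∫ cos(mx)^2 dx = π, and cross terms integrate to 0.
So ∫_{-π}^{π} f(x)^2 dx = 5^2 · π + 5^2 · π = (25 + 25)π.
Divide by 2π: (25 + 25)/2 = 25.
By Parseval, this equals Σ |c_n|^2.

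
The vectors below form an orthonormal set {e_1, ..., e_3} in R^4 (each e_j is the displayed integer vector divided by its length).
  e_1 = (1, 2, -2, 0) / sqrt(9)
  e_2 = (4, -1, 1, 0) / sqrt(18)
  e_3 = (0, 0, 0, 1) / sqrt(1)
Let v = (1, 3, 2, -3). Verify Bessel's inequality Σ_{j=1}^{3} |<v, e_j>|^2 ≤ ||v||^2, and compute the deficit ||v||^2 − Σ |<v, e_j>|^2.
Σ |<v, e_j>|^2 = 21/2; ||v||^2 = 23; deficit = 25/2

Write each e_j = u_j / sqrt(<u_j, u_j>) where u_j is the displayed integer vector. Then <v, e_j> = <v, u_j> / sqrt(<u_j, u_j>), so |<v, e_j>|^2 = <v, u_j>^2 / <u_j, u_j>.
Coefficients: <v, e_1> = 3/sqrt(9), <v, e_2> = 3/sqrt(18), <v, e_3> = -3/sqrt(1).
Square and sum: Σ |<v, e_j>|^2 = 21/2.
Compute ||v||^2 = v·v = 23.
Deficit = 23 − 21/2 = 25/2 ≥ 0, confirming Bessel's inequality. (The deficit equals ||v − Σ <v,e_j> e_j||^2, the squared distance from v to span{e_j}.)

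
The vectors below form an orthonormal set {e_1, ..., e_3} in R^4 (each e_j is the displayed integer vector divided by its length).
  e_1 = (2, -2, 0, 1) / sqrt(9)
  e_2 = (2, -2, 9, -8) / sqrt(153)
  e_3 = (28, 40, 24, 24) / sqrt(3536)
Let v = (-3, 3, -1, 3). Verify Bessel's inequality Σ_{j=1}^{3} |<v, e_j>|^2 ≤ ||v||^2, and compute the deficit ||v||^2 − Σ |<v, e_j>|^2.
Σ |<v, e_j>|^2 = 315/13; ||v||^2 = 28; deficit = 49/13

Write each e_j = u_j / sqrt(<u_j, u_j>) where u_j is the displayed integer vector. Then <v, e_j> = <v, u_j> / sqrt(<u_j, u_j>), so |<v, e_j>|^2 = <v, u_j>^2 / <u_j, u_j>.
Coefficients: <v, e_1> = -9/sqrt(9), <v, e_2> = -45/sqrt(153), <v, e_3> = 84/sqrt(3536).
Square and sum: Σ |<v, e_j>|^2 = 315/13.
Compute ||v||^2 = v·v = 28.
Deficit = 28 − 315/13 = 49/13 ≥ 0, confirming Bessel's inequality. (The deficit equals ||v − Σ <v,e_j> e_j||^2, the squared distance from v to span{e_j}.)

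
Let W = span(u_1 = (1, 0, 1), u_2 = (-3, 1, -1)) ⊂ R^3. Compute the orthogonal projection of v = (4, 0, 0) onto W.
proj_W(v) = (10/3, -4/3, 2/3)

Set up U = [u_1 | ... | u_2] ∈ R^(3×2). The projector onto W = col(U) is P = U (U^T U)^(-1) U^T.
Compute U^T U =
  [2, -4]
  [-4, 11],
and U^T v = (4, -12).
Solve U^T U · c = U^T v for the coefficients: c = (-2/3, -4/3). The projection is proj_W(v) = U c.
Check: (v - proj_W(v)) · u_1 = 0  (should be 0).
Check: (v - proj_W(v)) · u_2 = 0  (should be 0).
Result: proj_W(v) = (10/3, -4/3, 2/3).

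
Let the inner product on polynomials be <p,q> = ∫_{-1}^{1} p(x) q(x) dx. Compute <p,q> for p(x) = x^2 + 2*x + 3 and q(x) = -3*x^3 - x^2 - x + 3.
<p,q> = 208/15

Expand the product: p(x)·q(x) = -3*x^5 - 7*x^4 - 12*x^3 - 2*x^2 + 3*x + 9.
∫_{-1}^{1} of each monomial x^k gives [2/(k+1) if k even, 0 if k odd]. Integrating term-by-term (or equivalently evaluating the antiderivative F(x) = -x^6/2 - 7*x^5/5 - 3*x^4 - 2*x^3/3 + 3*x^2/2 + 9*x at the endpoints):
  F(1) − F(−1) = 74/15 − (-134/15) = 208/15.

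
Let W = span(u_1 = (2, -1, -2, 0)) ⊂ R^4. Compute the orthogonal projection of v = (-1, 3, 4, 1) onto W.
proj_W(v) = (-26/9, 13/9, 26/9, 0)

Set up U = [u_1 | ... | u_1] ∈ R^(4×1). The projector onto W = col(U) is P = U (U^T U)^(-1) U^T.
Compute U^T U =
  [9],
and U^T v = (-13).
Solve U^T U · c = U^T v for the coefficients: c = (-13/9). The projection is proj_W(v) = U c.
Check: (v - proj_W(v)) · u_1 = 0  (should be 0).
Result: proj_W(v) = (-26/9, 13/9, 26/9, 0).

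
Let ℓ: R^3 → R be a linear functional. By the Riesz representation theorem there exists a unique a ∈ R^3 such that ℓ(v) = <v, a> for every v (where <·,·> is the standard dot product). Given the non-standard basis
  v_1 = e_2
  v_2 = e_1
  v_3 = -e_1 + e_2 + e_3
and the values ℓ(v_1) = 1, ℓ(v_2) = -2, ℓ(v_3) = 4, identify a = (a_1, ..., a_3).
a = (-2, 1, 1)

Write a = (a_1, ..., a_3) in the standard basis. For each basis vector v_i, ℓ(v_i) = <v_i, a> is a linear equation in the a_j's. Collect the n equations into a matrix system V a = ℓ, where row i of V is v_i (expressed in the standard basis). Since V is invertible (lower-triangular with 1s on the diagonal, up to permutation), solve by back-substitution:
  V =
[[0, 1, 0],
 [1, 0, 0],
 [-1, 1, 1]]
  V a = (1, -2, 4)
Solving gives a = (-2, 1, 1).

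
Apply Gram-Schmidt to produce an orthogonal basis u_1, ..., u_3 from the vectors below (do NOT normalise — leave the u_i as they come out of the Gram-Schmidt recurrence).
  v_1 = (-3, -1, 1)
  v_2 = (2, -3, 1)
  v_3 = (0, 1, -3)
Orthogonal basis:
  u_1 = (-3, -1, 1)
  u_2 = (16/11, -35/11, 13/11)
  u_3 = (-28/75, -14/15, -154/75)

Apply the Gram-Schmidt recurrence
  u_1 = v_1
  u_i = v_i − Σ_{j<i} ((v_i · u_j) / (u_j · u_j)) · u_j.

Step by step this gives:
  u_1 = (-3, -1, 1)
  u_2 = (16/11, -35/11, 13/11)
  u_3 = (-28/75, -14/15, -154/75)

Orthogonality check:
  u_2 · u_1 = 0 (should be 0)
  u_3 · u_1 = 0 (should be 0)
  u_3 · u_2 = 0 (should be 0)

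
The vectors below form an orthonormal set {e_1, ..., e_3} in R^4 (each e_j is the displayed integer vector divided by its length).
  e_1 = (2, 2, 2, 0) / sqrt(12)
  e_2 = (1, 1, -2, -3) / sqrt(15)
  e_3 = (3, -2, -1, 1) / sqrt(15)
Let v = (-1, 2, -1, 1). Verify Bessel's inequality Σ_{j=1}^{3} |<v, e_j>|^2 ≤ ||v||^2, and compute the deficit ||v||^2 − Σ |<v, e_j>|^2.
Σ |<v, e_j>|^2 = 5/3; ||v||^2 = 7; deficit = 16/3

Write each e_j = u_j / sqrt(<u_j, u_j>) where u_j is the displayed integer vector. Then <v, e_j> = <v, u_j> / sqrt(<u_j, u_j>), so |<v, e_j>|^2 = <v, u_j>^2 / <u_j, u_j>.
Coefficients: <v, e_1> = 0/sqrt(12), <v, e_2> = 0/sqrt(15), <v, e_3> = -5/sqrt(15).
Square and sum: Σ |<v, e_j>|^2 = 5/3.
Compute ||v||^2 = v·v = 7.
Deficit = 7 − 5/3 = 16/3 ≥ 0, confirming Bessel's inequality. (The deficit equals ||v − Σ <v,e_j> e_j||^2, the squared distance from v to span{e_j}.)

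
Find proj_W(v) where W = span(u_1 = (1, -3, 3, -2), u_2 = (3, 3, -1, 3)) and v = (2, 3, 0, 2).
proj_W(v) = (961/419, 933/419, -297/419, 940/419)

Set up U = [u_1 | ... | u_2] ∈ R^(4×2). The projector onto W = col(U) is P = U (U^T U)^(-1) U^T.
Compute U^T U =
  [23, -15]
  [-15, 28],
and U^T v = (-11, 21).
Solve U^T U · c = U^T v for the coefficients: c = (7/419, 318/419). The projection is proj_W(v) = U c.
Check: (v - proj_W(v)) · u_1 = 0  (should be 0).
Check: (v - proj_W(v)) · u_2 = 0  (should be 0).
Result: proj_W(v) = (961/419, 933/419, -297/419, 940/419).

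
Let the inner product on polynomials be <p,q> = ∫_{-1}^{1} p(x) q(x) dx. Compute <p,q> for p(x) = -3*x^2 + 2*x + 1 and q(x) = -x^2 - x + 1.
<p,q> = -4/5

Expand the product: p(x)·q(x) = 3*x^4 + x^3 - 6*x^2 + x + 1.
∫_{-1}^{1} of each monomial x^k gives [2/(k+1) if k even, 0 if k odd]. Integrating term-by-term (or equivalently evaluating the antiderivative F(x) = 3*x^5/5 + x^4/4 - 2*x^3 + x^2/2 + x at the endpoints):
  F(1) − F(−1) = 7/20 − (23/20) = -4/5.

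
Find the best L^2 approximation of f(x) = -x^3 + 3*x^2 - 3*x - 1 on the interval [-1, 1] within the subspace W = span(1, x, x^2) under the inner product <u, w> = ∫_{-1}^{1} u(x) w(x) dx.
g(x) = 3*x^2 - 18*x/5 - 1

The best approximation g ∈ W is the orthogonal projection of f onto W. Writing g = a_0 + a_1 x + a_2 x^2, the coefficients solve the normal equations G · a = b where
  G_{ij} = <φ_i, φ_j> and b_i = <f, φ_i>, with φ_0 = 1, φ_1 = x, φ_2 = x^2.
G =
  [2, 0, 2/3]
  [0, 2/3, 0]
  [2/3, 0, 2/5],
b = (0, -12/5, 8/15).
Solving gives a_0 = -1, a_1 = -18/5, a_2 = 3, so
  g(x) = 3*x^2 - 18*x/5 - 1.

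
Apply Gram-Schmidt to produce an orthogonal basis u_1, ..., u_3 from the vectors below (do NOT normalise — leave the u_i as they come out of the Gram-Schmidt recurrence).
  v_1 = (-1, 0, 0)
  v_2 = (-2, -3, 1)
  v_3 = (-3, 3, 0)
Orthogonal basis:
  u_1 = (-1, 0, 0)
  u_2 = (0, -3, 1)
  u_3 = (0, 3/10, 9/10)

Apply the Gram-Schmidt recurrence
  u_1 = v_1
  u_i = v_i − Σ_{j<i} ((v_i · u_j) / (u_j · u_j)) · u_j.

Step by step this gives:
  u_1 = (-1, 0, 0)
  u_2 = (0, -3, 1)
  u_3 = (0, 3/10, 9/10)

Orthogonality check:
  u_2 · u_1 = 0 (should be 0)
  u_3 · u_1 = 0 (should be 0)
  u_3 · u_2 = 0 (should be 0)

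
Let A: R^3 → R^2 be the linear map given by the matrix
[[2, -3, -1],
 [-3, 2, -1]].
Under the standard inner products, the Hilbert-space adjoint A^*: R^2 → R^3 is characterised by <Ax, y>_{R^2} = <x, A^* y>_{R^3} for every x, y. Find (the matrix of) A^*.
A^* = A^T =
[[2, -3],
 [-3, 2],
 [-1, -1]]

For real matrices with standard dot products, the defining identity <Ax, y> = <x, A^* y> gives (Ax)^T y = x^T (A^*) y, i.e. x^T A^T y = x^T (A^*) y. Since this holds for all x, y, we must have A^* = A^T. Therefore
A^* =
[[2, -3],
 [-3, 2],
 [-1, -1]].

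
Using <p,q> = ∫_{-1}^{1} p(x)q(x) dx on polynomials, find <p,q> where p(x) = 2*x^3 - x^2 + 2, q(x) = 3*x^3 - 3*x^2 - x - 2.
<p,q> = -898/105

Expand the product: p(x)·q(x) = 6*x^6 - 9*x^5 + x^4 + 3*x^3 - 4*x^2 - 2*x - 4.
∫_{-1}^{1} of each monomial x^k gives [2/(k+1) if k even, 0 if k odd]. Integrating term-by-term (or equivalently evaluating the antiderivative F(x) = 6*x^7/7 - 3*x^6/2 + x^5/5 + 3*x^4/4 - 4*x^3/3 - x^2 - 4*x at the endpoints):
  F(1) − F(−1) = -2531/420 − (1061/420) = -898/105.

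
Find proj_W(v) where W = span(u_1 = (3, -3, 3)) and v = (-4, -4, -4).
proj_W(v) = (-4/3, 4/3, -4/3)

Set up U = [u_1 | ... | u_1] ∈ R^(3×1). The projector onto W = col(U) is P = U (U^T U)^(-1) U^T.
Compute U^T U =
  [27],
and U^T v = (-12).
Solve U^T U · c = U^T v for the coefficients: c = (-4/9). The projection is proj_W(v) = U c.
Check: (v - proj_W(v)) · u_1 = 0  (should be 0).
Result: proj_W(v) = (-4/3, 4/3, -4/3).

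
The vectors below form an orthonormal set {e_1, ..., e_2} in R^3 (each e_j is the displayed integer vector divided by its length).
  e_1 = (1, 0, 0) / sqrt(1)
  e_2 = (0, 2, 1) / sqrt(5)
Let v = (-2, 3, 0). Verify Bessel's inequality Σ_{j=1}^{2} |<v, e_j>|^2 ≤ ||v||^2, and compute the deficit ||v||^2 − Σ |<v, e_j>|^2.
Σ |<v, e_j>|^2 = 56/5; ||v||^2 = 13; deficit = 9/5

Write each e_j = u_j / sqrt(<u_j, u_j>) where u_j is the displayed integer vector. Then <v, e_j> = <v, u_j> / sqrt(<u_j, u_j>), so |<v, e_j>|^2 = <v, u_j>^2 / <u_j, u_j>.
Coefficients: <v, e_1> = -2/sqrt(1), <v, e_2> = 6/sqrt(5).
Square and sum: Σ |<v, e_j>|^2 = 56/5.
Compute ||v||^2 = v·v = 13.
Deficit = 13 − 56/5 = 9/5 ≥ 0, confirming Bessel's inequality. (The deficit equals ||v − Σ <v,e_j> e_j||^2, the squared distance from v to span{e_j}.)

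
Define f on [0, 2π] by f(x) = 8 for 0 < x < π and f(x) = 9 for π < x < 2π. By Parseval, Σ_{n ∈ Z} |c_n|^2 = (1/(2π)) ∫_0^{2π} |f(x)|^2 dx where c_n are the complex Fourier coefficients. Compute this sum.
Σ |c_n|^2 = 145/2

Parseval equates the L^2 energy of f (normalised by 1/(2π)) with the ℓ^2 sum of its Fourier coefficients: (1/(2π)) ∫_0^{2π} |f|^2 = Σ |c_n|^2.
Compute the left side: (1/(2π)) [∫_0^π 8^2 dx + ∫_π^{2π} 9^2 dx] = (1/(2π)) · (64π + 81π) = (64 + 81)/2 = 145/2.
So Σ_{n ∈ Z} |c_n|^2 = 145/2.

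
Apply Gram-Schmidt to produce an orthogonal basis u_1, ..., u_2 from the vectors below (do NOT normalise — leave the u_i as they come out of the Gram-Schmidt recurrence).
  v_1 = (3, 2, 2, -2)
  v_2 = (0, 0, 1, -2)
Orthogonal basis:
  u_1 = (3, 2, 2, -2)
  u_2 = (-6/7, -4/7, 3/7, -10/7)

Apply the Gram-Schmidt recurrence
  u_1 = v_1
  u_i = v_i − Σ_{j<i} ((v_i · u_j) / (u_j · u_j)) · u_j.

Step by step this gives:
  u_1 = (3, 2, 2, -2)
  u_2 = (-6/7, -4/7, 3/7, -10/7)

Orthogonality check:
  u_2 · u_1 = 0 (should be 0)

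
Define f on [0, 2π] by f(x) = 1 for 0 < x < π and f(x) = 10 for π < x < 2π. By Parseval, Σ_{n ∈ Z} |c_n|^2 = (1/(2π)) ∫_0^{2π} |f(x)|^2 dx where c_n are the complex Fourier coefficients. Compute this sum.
Σ |c_n|^2 = 101/2

Parseval equates the L^2 energy of f (normalised by 1/(2π)) with the ℓ^2 sum of its Fourier coefficients: (1/(2π)) ∫_0^{2π} |f|^2 = Σ |c_n|^2.
Compute the left side: (1/(2π)) [∫_0^π 1^2 dx + ∫_π^{2π} 10^2 dx] = (1/(2π)) · (1π + 100π) = (1 + 100)/2 = 101/2.
So Σ_{n ∈ Z} |c_n|^2 = 101/2.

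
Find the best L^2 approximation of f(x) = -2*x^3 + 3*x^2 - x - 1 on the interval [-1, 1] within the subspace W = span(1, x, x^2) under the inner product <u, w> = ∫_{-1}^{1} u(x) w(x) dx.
g(x) = 3*x^2 - 11*x/5 - 1

The best approximation g ∈ W is the orthogonal projection of f onto W. Writing g = a_0 + a_1 x + a_2 x^2, the coefficients solve the normal equations G · a = b where
  G_{ij} = <φ_i, φ_j> and b_i = <f, φ_i>, with φ_0 = 1, φ_1 = x, φ_2 = x^2.
G =
  [2, 0, 2/3]
  [0, 2/3, 0]
  [2/3, 0, 2/5],
b = (0, -22/15, 8/15).
Solving gives a_0 = -1, a_1 = -11/5, a_2 = 3, so
  g(x) = 3*x^2 - 11*x/5 - 1.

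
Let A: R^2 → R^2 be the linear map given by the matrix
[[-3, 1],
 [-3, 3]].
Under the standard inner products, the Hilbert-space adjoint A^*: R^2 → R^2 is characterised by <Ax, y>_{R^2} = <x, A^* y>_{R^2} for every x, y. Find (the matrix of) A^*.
A^* = A^T =
[[-3, -3],
 [1, 3]]

For real matrices with standard dot products, the defining identity <Ax, y> = <x, A^* y> gives (Ax)^T y = x^T (A^*) y, i.e. x^T A^T y = x^T (A^*) y. Since this holds for all x, y, we must have A^* = A^T. Therefore
A^* =
[[-3, -3],
 [1, 3]].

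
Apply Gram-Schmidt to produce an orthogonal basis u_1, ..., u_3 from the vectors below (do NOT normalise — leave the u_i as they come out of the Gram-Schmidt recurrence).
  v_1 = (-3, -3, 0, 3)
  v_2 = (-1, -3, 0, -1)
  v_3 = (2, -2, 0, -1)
Orthogonal basis:
  u_1 = (-3, -3, 0, 3)
  u_2 = (0, -2, 0, -2)
  u_3 = (5/3, -5/6, 0, 5/6)

Apply the Gram-Schmidt recurrence
  u_1 = v_1
  u_i = v_i − Σ_{j<i} ((v_i · u_j) / (u_j · u_j)) · u_j.

Step by step this gives:
  u_1 = (-3, -3, 0, 3)
  u_2 = (0, -2, 0, -2)
  u_3 = (5/3, -5/6, 0, 5/6)

Orthogonality check:
  u_2 · u_1 = 0 (should be 0)
  u_3 · u_1 = 0 (should be 0)
  u_3 · u_2 = 0 (should be 0)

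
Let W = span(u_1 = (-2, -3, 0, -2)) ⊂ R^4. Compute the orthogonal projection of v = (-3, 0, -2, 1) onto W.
proj_W(v) = (-8/17, -12/17, 0, -8/17)

Set up U = [u_1 | ... | u_1] ∈ R^(4×1). The projector onto W = col(U) is P = U (U^T U)^(-1) U^T.
Compute U^T U =
  [17],
and U^T v = (4).
Solve U^T U · c = U^T v for the coefficients: c = (4/17). The projection is proj_W(v) = U c.
Check: (v - proj_W(v)) · u_1 = 0  (should be 0).
Result: proj_W(v) = (-8/17, -12/17, 0, -8/17).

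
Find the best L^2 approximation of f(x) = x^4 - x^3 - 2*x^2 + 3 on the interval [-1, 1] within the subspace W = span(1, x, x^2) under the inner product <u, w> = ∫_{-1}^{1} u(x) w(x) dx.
g(x) = -8*x^2/7 - 3*x/5 + 102/35

The best approximation g ∈ W is the orthogonal projection of f onto W. Writing g = a_0 + a_1 x + a_2 x^2, the coefficients solve the normal equations G · a = b where
  G_{ij} = <φ_i, φ_j> and b_i = <f, φ_i>, with φ_0 = 1, φ_1 = x, φ_2 = x^2.
G =
  [2, 0, 2/3]
  [0, 2/3, 0]
  [2/3, 0, 2/5],
b = (76/15, -2/5, 52/35).
Solving gives a_0 = 102/35, a_1 = -3/5, a_2 = -8/7, so
  g(x) = -8*x^2/7 - 3*x/5 + 102/35.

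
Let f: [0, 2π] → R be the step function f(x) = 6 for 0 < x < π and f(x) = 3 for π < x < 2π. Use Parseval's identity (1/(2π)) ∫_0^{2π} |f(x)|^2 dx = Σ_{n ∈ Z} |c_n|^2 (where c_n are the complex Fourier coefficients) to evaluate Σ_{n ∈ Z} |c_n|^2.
Σ |c_n|^2 = 45/2

Parseval equates the L^2 energy of f (normalised by 1/(2π)) with the ℓ^2 sum of its Fourier coefficients: (1/(2π)) ∫_0^{2π} |f|^2 = Σ |c_n|^2.
Compute the left side: (1/(2π)) [∫_0^π 6^2 dx + ∫_π^{2π} 3^2 dx] = (1/(2π)) · (36π + 9π) = (36 + 9)/2 = 45/2.
So Σ_{n ∈ Z} |c_n|^2 = 45/2.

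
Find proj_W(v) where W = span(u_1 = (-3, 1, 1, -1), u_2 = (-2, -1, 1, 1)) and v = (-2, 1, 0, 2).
proj_W(v) = (-100/59, -25/59, 45/59, 25/59)

Set up U = [u_1 | ... | u_2] ∈ R^(4×2). The projector onto W = col(U) is P = U (U^T U)^(-1) U^T.
Compute U^T U =
  [12, 5]
  [5, 7],
and U^T v = (5, 5).
Solve U^T U · c = U^T v for the coefficients: c = (10/59, 35/59). The projection is proj_W(v) = U c.
Check: (v - proj_W(v)) · u_1 = 0  (should be 0).
Check: (v - proj_W(v)) · u_2 = 0  (should be 0).
Result: proj_W(v) = (-100/59, -25/59, 45/59, 25/59).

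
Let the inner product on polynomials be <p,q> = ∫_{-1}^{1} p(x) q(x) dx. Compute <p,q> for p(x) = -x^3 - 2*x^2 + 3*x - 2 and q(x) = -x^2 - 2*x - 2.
<p,q> = 48/5

Expand the product: p(x)·q(x) = x^5 + 4*x^4 + 3*x^3 - 2*x + 4.
∫_{-1}^{1} of each monomial x^k gives [2/(k+1) if k even, 0 if k odd]. Integrating term-by-term (or equivalently evaluating the antiderivative F(x) = x^6/6 + 4*x^5/5 + 3*x^4/4 - x^2 + 4*x at the endpoints):
  F(1) − F(−1) = 283/60 − (-293/60) = 48/5.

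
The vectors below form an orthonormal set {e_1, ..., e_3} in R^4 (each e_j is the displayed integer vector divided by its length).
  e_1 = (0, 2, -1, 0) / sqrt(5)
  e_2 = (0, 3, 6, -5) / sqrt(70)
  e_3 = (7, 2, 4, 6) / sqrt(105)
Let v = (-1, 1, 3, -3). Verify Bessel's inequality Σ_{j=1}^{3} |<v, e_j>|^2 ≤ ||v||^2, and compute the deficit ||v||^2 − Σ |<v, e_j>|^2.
Σ |<v, e_j>|^2 = 298/15; ||v||^2 = 20; deficit = 2/15

Write each e_j = u_j / sqrt(<u_j, u_j>) where u_j is the displayed integer vector. Then <v, e_j> = <v, u_j> / sqrt(<u_j, u_j>), so |<v, e_j>|^2 = <v, u_j>^2 / <u_j, u_j>.
Coefficients: <v, e_1> = -1/sqrt(5), <v, e_2> = 36/sqrt(70), <v, e_3> = -11/sqrt(105).
Square and sum: Σ |<v, e_j>|^2 = 298/15.
Compute ||v||^2 = v·v = 20.
Deficit = 20 − 298/15 = 2/15 ≥ 0, confirming Bessel's inequality. (The deficit equals ||v − Σ <v,e_j> e_j||^2, the squared distance from v to span{e_j}.)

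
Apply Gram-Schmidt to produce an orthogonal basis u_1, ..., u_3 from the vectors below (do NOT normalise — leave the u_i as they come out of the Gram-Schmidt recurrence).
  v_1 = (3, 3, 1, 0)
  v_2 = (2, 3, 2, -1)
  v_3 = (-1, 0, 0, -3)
Orthogonal basis:
  u_1 = (3, 3, 1, 0)
  u_2 = (-13/19, 6/19, 21/19, -1)
  u_3 = (20/53, 3/53, -69/53, -89/53)

Apply the Gram-Schmidt recurrence
  u_1 = v_1
  u_i = v_i − Σ_{j<i} ((v_i · u_j) / (u_j · u_j)) · u_j.

Step by step this gives:
  u_1 = (3, 3, 1, 0)
  u_2 = (-13/19, 6/19, 21/19, -1)
  u_3 = (20/53, 3/53, -69/53, -89/53)

Orthogonality check:
  u_2 · u_1 = 0 (should be 0)
  u_3 · u_1 = 0 (should be 0)
  u_3 · u_2 = 0 (should be 0)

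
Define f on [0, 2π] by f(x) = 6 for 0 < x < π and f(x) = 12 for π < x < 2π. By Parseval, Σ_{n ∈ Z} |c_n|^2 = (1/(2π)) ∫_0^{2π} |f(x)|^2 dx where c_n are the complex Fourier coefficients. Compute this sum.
Σ |c_n|^2 = 90

Parseval equates the L^2 energy of f (normalised by 1/(2π)) with the ℓ^2 sum of its Fourier coefficients: (1/(2π)) ∫_0^{2π} |f|^2 = Σ |c_n|^2.
Compute the left side: (1/(2π)) [∫_0^π 6^2 dx + ∫_π^{2π} 12^2 dx] = (1/(2π)) · (36π + 144π) = (36 + 144)/2 = 90.
So Σ_{n ∈ Z} |c_n|^2 = 90.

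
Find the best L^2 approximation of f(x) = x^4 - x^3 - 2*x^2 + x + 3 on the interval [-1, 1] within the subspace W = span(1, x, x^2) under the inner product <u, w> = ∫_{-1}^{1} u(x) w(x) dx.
g(x) = -8*x^2/7 + 2*x/5 + 102/35

The best approximation g ∈ W is the orthogonal projection of f onto W. Writing g = a_0 + a_1 x + a_2 x^2, the coefficients solve the normal equations G · a = b where
  G_{ij} = <φ_i, φ_j> and b_i = <f, φ_i>, with φ_0 = 1, φ_1 = x, φ_2 = x^2.
G =
  [2, 0, 2/3]
  [0, 2/3, 0]
  [2/3, 0, 2/5],
b = (76/15, 4/15, 52/35).
Solving gives a_0 = 102/35, a_1 = 2/5, a_2 = -8/7, so
  g(x) = -8*x^2/7 + 2*x/5 + 102/35.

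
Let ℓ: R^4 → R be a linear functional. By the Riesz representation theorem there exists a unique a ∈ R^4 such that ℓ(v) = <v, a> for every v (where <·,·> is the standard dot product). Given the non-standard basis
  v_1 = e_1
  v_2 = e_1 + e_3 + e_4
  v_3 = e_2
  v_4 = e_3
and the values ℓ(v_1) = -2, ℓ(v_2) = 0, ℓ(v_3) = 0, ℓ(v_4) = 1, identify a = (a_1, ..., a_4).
a = (-2, 0, 1, 1)

Write a = (a_1, ..., a_4) in the standard basis. For each basis vector v_i, ℓ(v_i) = <v_i, a> is a linear equation in the a_j's. Collect the n equations into a matrix system V a = ℓ, where row i of V is v_i (expressed in the standard basis). Since V is invertible (lower-triangular with 1s on the diagonal, up to permutation), solve by back-substitution:
  V =
[[1, 0, 0, 0],
 [1, 0, 1, 1],
 [0, 1, 0, 0],
 [0, 0, 1, 0]]
  V a = (-2, 0, 0, 1)
Solving gives a = (-2, 0, 1, 1).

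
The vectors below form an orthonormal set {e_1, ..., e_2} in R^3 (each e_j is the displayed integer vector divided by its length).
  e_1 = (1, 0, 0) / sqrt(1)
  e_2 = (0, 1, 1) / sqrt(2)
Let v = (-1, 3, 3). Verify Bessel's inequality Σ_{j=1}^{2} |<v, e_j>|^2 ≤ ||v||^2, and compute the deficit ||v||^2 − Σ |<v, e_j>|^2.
Σ |<v, e_j>|^2 = 19; ||v||^2 = 19; deficit = 0

Write each e_j = u_j / sqrt(<u_j, u_j>) where u_j is the displayed integer vector. Then <v, e_j> = <v, u_j> / sqrt(<u_j, u_j>), so |<v, e_j>|^2 = <v, u_j>^2 / <u_j, u_j>.
Coefficients: <v, e_1> = -1/sqrt(1), <v, e_2> = 6/sqrt(2).
Square and sum: Σ |<v, e_j>|^2 = 19.
Compute ||v||^2 = v·v = 19.
Deficit = 19 − 19 = 0 ≥ 0, confirming Bessel's inequality. (The deficit equals ||v − Σ <v,e_j> e_j||^2, the squared distance from v to span{e_j}.)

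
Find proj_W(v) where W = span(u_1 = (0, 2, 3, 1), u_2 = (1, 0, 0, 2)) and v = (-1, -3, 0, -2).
proj_W(v) = (-9/11, -10/11, -15/11, -23/11)

Set up U = [u_1 | ... | u_2] ∈ R^(4×2). The projector onto W = col(U) is P = U (U^T U)^(-1) U^T.
Compute U^T U =
  [14, 2]
  [2, 5],
and U^T v = (-8, -5).
Solve U^T U · c = U^T v for the coefficients: c = (-5/11, -9/11). The projection is proj_W(v) = U c.
Check: (v - proj_W(v)) · u_1 = 0  (should be 0).
Check: (v - proj_W(v)) · u_2 = 0  (should be 0).
Result: proj_W(v) = (-9/11, -10/11, -15/11, -23/11).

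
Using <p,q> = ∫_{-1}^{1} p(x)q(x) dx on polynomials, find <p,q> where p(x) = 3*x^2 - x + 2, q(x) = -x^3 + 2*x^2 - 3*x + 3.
<p,q> = 382/15

Expand the product: p(x)·q(x) = -3*x^5 + 7*x^4 - 13*x^3 + 16*x^2 - 9*x + 6.
∫_{-1}^{1} of each monomial x^k gives [2/(k+1) if k even, 0 if k odd]. Integrating term-by-term (or equivalently evaluating the antiderivative F(x) = -x^6/2 + 7*x^5/5 - 13*x^4/4 + 16*x^3/3 - 9*x^2/2 + 6*x at the endpoints):
  F(1) − F(−1) = 269/60 − (-1259/60) = 382/15.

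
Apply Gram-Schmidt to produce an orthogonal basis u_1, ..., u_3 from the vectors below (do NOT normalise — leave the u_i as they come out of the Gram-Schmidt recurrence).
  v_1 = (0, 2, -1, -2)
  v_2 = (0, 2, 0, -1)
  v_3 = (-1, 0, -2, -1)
Orthogonal basis:
  u_1 = (0, 2, -1, -2)
  u_2 = (0, 2/3, 2/3, 1/3)
  u_3 = (-1, 2/9, -4/9, 4/9)

Apply the Gram-Schmidt recurrence
  u_1 = v_1
  u_i = v_i − Σ_{j<i} ((v_i · u_j) / (u_j · u_j)) · u_j.

Step by step this gives:
  u_1 = (0, 2, -1, -2)
  u_2 = (0, 2/3, 2/3, 1/3)
  u_3 = (-1, 2/9, -4/9, 4/9)

Orthogonality check:
  u_2 · u_1 = 0 (should be 0)
  u_3 · u_1 = 0 (should be 0)
  u_3 · u_2 = 0 (should be 0)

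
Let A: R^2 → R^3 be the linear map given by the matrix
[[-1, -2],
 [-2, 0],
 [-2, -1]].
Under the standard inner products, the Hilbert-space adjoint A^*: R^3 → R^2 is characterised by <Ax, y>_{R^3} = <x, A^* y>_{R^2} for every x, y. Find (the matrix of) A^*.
A^* = A^T =
[[-1, -2, -2],
 [-2, 0, -1]]

For real matrices with standard dot products, the defining identity <Ax, y> = <x, A^* y> gives (Ax)^T y = x^T (A^*) y, i.e. x^T A^T y = x^T (A^*) y. Since this holds for all x, y, we must have A^* = A^T. Therefore
A^* =
[[-1, -2, -2],
 [-2, 0, -1]].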